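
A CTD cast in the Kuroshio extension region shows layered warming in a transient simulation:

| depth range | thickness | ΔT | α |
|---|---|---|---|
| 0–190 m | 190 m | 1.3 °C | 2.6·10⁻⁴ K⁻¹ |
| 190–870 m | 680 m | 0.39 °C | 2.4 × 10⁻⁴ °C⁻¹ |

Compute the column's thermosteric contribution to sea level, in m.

Δh = 0.128 m

2.6×10⁻⁴ × 1.3 × 190 = 0.06422 m
190–870 m: 680 × 0.39 × 2.4×10⁻⁴ = 0.063648 m
Δh = 0.06422 + 0.063648 = 0.127868 m ≈ 0.128 m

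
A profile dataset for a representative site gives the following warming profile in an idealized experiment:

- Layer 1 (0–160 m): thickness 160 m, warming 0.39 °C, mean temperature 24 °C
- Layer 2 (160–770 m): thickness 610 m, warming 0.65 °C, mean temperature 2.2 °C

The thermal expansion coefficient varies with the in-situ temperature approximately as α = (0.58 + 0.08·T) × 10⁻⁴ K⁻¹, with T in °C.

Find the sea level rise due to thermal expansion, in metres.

Layer 1: α = (0.58 + 0.08×24)×10⁻⁴ = 2.5×10⁻⁴ K⁻¹
Layer 2: α = (0.58 + 0.08×2.2)×10⁻⁴ = 0.756×10⁻⁴ K⁻¹
0.39 × 2.5×10⁻⁴ × 160 = 0.01560 m
Layer 2: 610 × 0.756×10⁻⁴ × 0.65 = 0.0299754 m
Δh = 0.01560 + 0.0299754 = 0.0455754 m ≈ 0.0456 m

0.0456 m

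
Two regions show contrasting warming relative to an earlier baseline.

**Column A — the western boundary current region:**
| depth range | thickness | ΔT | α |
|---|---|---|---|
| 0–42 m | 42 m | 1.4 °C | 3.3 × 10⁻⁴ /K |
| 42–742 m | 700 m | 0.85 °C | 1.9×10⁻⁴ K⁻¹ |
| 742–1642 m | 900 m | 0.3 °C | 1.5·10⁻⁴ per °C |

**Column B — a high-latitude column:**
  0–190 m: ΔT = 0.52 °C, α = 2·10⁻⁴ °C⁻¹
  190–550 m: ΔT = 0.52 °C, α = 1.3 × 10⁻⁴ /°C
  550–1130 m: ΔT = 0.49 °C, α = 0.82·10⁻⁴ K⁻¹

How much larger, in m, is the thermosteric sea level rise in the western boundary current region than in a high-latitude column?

0.11 m larger

A 0–42 m: 3.3×10⁻⁴ × 1.4 × 42 = 0.019404 m
A 1.9×10⁻⁴ × 700 × 0.85 = 0.11305 m
A 0.3 × 900 × 1.5×10⁻⁴ = 0.04050 m
A total: 0.172954 m
B 2×10⁻⁴ × 0.52 × 190 = 0.01976 m
B Layer 2: 1.3×10⁻⁴ × 0.52 × 360 = 0.024336 m
B Layer 3: 0.82×10⁻⁴ × 0.49 × 580 = 0.0233044 m
B total: 0.0674004 m
Difference: 0.172954 − 0.0674004 = 0.1055536 m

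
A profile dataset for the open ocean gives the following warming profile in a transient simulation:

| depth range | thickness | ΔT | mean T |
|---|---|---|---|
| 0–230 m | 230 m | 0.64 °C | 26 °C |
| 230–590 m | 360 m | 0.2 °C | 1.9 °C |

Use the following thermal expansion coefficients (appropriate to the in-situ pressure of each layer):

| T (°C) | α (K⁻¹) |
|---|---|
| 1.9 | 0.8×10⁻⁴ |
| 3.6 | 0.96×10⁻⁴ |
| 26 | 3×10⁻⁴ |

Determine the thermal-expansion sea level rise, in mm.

49.9 mm

Layer 1 at 26 °C → α = 3×10⁻⁴ K⁻¹
Layer 2 at 1.9 °C → α = 0.8×10⁻⁴ K⁻¹
Layer 1: 230 × 0.64 × 3×10⁻⁴ = 0.04416 m
Layer 2: 0.8×10⁻⁴ × 360 × 0.2 = 0.00576 m
Δh = 0.04416 + 0.00576 = 0.04992 m ≈ 49.9 mm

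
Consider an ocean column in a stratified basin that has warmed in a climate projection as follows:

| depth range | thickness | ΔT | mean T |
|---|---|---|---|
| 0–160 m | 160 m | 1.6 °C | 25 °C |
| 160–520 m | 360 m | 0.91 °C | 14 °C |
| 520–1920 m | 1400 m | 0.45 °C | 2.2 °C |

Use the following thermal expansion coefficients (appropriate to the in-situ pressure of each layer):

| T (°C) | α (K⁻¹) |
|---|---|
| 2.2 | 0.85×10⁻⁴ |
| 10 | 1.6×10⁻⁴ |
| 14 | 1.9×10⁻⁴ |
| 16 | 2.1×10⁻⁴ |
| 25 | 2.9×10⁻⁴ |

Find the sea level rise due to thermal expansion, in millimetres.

Layer 1 at 25 °C → α = 2.9×10⁻⁴ K⁻¹
Layer 2 at 14 °C → α = 1.9×10⁻⁴ K⁻¹
Layer 3 at 2.2 °C → α = 0.85×10⁻⁴ K⁻¹
160 × 1.6 × 2.9×10⁻⁴ = 0.07424 m
160–520 m: 360 × 0.91 × 1.9×10⁻⁴ = 0.062244 m
Layer 3: 0.45 × 0.85×10⁻⁴ × 1400 = 0.05355 m
Δh = 0.07424 + 0.062244 + 0.05355 = 0.190034 m

Δh = 190 mm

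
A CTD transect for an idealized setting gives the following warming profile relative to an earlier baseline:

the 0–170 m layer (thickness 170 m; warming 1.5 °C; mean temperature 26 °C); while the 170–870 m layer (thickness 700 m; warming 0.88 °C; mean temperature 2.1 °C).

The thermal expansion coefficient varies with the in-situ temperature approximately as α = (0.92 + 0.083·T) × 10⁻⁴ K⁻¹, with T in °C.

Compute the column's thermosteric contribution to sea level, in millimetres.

Layer 1: α = (0.92 + 0.083×26)×10⁻⁴ = 3.078×10⁻⁴ K⁻¹
Layer 2: α = (0.92 + 0.083×2.1)×10⁻⁴ = 1.0943×10⁻⁴ K⁻¹
0–170 m: 3.078×10⁻⁴ × 1.5 × 170 = 0.078489 m
Layer 2: 700 × 1.0943×10⁻⁴ × 0.88 = 0.06740888 m
Δh = 0.078489 + 0.06740888 = 0.14589788 m

Δh ≈ 150 mm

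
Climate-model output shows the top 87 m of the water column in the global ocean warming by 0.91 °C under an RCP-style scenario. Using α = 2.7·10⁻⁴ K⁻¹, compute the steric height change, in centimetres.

2.1 cm of thermosteric rise

Δh = αΔT·H = 2.7×10⁻⁴ × 0.91 × 87 = 0.0213759 m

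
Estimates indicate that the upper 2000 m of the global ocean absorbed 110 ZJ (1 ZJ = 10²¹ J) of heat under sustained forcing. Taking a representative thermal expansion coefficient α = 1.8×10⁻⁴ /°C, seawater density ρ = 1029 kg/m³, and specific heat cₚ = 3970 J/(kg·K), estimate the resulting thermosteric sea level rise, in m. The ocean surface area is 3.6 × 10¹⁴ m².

Per unit area: Q = 110×10²¹ / (3.6×10¹⁴) ≈ 3.056×10⁸ J/m²
Δh = αQ/(ρcₚ) = 1.8×10⁻⁴ × 3.056×10⁸ / (1029 × 3970) ≈ 0.013465 m

about 0.0135 m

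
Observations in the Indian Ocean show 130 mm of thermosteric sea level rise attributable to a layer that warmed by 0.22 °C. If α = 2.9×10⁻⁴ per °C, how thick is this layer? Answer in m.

about 2000 m

H = Δh/(αΔT) = 0.13 / (2.9×10⁻⁴ × 0.22) ≈ 2038 m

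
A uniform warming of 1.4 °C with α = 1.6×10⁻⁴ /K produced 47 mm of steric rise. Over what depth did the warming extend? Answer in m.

H = Δh/(αΔT) = 0.047 / (1.6×10⁻⁴ × 1.4) ≈ 209.8 m

about 210 m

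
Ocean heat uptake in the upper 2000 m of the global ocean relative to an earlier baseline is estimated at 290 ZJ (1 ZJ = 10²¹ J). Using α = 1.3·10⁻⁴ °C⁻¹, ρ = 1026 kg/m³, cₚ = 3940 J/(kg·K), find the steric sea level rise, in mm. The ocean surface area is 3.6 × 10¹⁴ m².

Per unit area: Q = 290×10²¹ / (3.6×10¹⁴) ≈ 8.056×10⁸ J/m²
Δh = αQ/(ρcₚ) = 1.3×10⁻⁴ × 8.056×10⁸ / (1026 × 3940) ≈ 0.025907 m

about 25.9 mm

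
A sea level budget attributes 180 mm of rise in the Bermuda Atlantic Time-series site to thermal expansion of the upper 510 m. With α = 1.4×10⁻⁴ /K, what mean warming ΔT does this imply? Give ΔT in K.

ΔT = Δh/(αH) = 0.18 / (1.4×10⁻⁴ × 510) ≈ 2.521 K

2.52 K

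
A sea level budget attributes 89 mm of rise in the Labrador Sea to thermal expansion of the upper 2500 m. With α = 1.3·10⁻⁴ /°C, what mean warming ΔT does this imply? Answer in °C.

0.274 °C

ΔT = Δh/(αH) = 0.089 / (1.3×10⁻⁴ × 2500) ≈ 0.2738 °C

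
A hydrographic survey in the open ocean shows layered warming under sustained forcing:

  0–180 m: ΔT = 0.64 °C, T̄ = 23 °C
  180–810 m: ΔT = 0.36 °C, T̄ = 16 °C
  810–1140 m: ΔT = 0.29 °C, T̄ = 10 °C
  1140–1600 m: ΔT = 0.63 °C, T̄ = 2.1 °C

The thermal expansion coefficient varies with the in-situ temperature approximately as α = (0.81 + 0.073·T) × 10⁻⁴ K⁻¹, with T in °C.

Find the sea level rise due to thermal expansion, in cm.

Layer 1: α = (0.81 + 0.073×23)×10⁻⁴ = 2.489×10⁻⁴ K⁻¹
Layer 2: α = (0.81 + 0.073×16)×10⁻⁴ = 1.978×10⁻⁴ K⁻¹
Layer 3: α = (0.81 + 0.073×10)×10⁻⁴ = 1.54×10⁻⁴ K⁻¹
Layer 4: α = (0.81 + 0.073×2.1)×10⁻⁴ = 0.9633×10⁻⁴ K⁻¹
2.489×10⁻⁴ × 180 × 0.64 = 0.02867328 m
Layer 2: 0.36 × 1.978×10⁻⁴ × 630 = 0.04486104 m
Layer 3: 0.29 × 1.54×10⁻⁴ × 330 = 0.0147378 m
1140–1600 m: 460 × 0.63 × 0.9633×10⁻⁴ = 0.027916434 m
Δh = 0.02867328 + 0.04486104 + 0.0147378 + 0.027916434 = 0.116188554 m

about 11.6 cm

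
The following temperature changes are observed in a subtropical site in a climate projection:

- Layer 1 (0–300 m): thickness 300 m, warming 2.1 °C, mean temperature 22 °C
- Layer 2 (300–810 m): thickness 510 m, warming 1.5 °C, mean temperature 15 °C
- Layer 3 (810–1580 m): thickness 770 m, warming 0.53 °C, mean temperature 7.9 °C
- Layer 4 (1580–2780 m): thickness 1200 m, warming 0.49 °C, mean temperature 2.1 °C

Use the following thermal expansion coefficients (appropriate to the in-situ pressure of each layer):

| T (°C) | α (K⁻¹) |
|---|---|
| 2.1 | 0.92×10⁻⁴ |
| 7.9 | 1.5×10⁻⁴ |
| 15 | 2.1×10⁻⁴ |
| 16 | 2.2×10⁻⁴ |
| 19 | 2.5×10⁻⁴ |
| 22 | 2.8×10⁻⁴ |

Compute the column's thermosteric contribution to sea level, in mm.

Layer 1 at 22 °C → α = 2.8×10⁻⁴ K⁻¹
Layer 2 at 15 °C → α = 2.1×10⁻⁴ K⁻¹
Layer 3 at 7.9 °C → α = 1.5×10⁻⁴ K⁻¹
Layer 4 at 2.1 °C → α = 0.92×10⁻⁴ K⁻¹
300 × 2.1 × 2.8×10⁻⁴ = 0.17640 m
Layer 2: 2.1×10⁻⁴ × 1.5 × 510 = 0.16065 m
770 × 1.5×10⁻⁴ × 0.53 = 0.061215 m
1580–2780 m: 1200 × 0.92×10⁻⁴ × 0.49 = 0.054096 m
Δh = 0.17640 + 0.16065 + 0.061215 + 0.054096 = 0.452361 m

452 mm of thermosteric rise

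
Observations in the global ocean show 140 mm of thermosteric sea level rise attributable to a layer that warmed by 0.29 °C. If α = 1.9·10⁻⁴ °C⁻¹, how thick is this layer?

H = Δh/(αΔT) = 0.14 / (1.9×10⁻⁴ × 0.29) ≈ 2541 m

2500 m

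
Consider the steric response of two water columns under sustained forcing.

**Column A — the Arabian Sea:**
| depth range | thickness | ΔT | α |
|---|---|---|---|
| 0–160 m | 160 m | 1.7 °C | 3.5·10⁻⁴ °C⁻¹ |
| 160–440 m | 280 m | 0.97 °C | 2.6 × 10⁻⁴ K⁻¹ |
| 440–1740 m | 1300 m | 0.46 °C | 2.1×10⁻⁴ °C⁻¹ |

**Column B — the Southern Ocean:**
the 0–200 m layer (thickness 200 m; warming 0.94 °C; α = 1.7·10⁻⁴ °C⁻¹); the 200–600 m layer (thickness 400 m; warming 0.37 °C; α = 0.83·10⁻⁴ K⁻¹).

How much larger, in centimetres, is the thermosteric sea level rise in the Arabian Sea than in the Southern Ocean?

Δh_A − Δh_B ≈ 24.7 cm

A 160 × 3.5×10⁻⁴ × 1.7 = 0.09520 m
A Layer 2: 2.6×10⁻⁴ × 280 × 0.97 = 0.070616 m
A Layer 3: 1300 × 0.46 × 2.1×10⁻⁴ = 0.12558 m
A total: 0.291396 m
B Layer 1: 200 × 1.7×10⁻⁴ × 0.94 = 0.03196 m
B 0.83×10⁻⁴ × 0.37 × 400 = 0.012284 m
B total: 0.044244 m
Difference: 0.291396 − 0.044244 = 0.247152 m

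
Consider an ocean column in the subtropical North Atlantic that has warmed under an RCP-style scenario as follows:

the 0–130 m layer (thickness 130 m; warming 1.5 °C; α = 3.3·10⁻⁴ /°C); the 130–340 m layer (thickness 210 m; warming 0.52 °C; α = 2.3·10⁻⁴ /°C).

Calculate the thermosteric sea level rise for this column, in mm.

about 89.5 mm

0–130 m: 3.3×10⁻⁴ × 130 × 1.5 = 0.06435 m
Layer 2: 0.52 × 210 × 2.3×10⁻⁴ = 0.025116 m
Δh = 0.06435 + 0.025116 = 0.089466 m ≈ 89.5 mm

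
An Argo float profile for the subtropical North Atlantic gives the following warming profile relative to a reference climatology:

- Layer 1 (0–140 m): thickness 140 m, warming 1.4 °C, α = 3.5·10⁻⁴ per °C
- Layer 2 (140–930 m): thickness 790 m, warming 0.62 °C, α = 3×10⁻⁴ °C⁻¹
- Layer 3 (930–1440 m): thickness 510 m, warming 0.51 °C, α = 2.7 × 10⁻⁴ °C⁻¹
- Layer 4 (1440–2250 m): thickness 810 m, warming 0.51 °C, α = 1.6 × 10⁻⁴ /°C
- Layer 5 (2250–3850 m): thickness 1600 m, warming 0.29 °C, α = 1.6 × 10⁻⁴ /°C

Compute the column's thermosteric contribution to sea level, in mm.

0–140 m: 3.5×10⁻⁴ × 1.4 × 140 = 0.06860 m
Layer 2: 3×10⁻⁴ × 0.62 × 790 = 0.14694 m
Layer 3: 510 × 0.51 × 2.7×10⁻⁴ = 0.070227 m
Layer 4: 0.51 × 1.6×10⁻⁴ × 810 = 0.066096 m
2250–3850 m: 0.29 × 1.6×10⁻⁴ × 1600 = 0.07424 m
Δh = 0.06860 + 0.14694 + 0.070227 + 0.066096 + 0.07424 = 0.426103 m

426 mm of thermosteric rise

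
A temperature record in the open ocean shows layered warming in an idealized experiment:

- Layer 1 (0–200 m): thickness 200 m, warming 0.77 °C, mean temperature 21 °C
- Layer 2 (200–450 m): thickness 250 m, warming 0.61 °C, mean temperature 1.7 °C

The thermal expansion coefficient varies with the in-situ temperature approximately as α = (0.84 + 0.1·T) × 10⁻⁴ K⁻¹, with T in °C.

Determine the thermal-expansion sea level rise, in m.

Δh ≈ 0.0607 m

Layer 1: α = (0.84 + 0.1×21)×10⁻⁴ = 2.94×10⁻⁴ K⁻¹
Layer 2: α = (0.84 + 0.1×1.7)×10⁻⁴ = 1.01×10⁻⁴ K⁻¹
Layer 1: 0.77 × 200 × 2.94×10⁻⁴ = 0.045276 m
0.61 × 1.01×10⁻⁴ × 250 = 0.0154025 m
Δh = 0.045276 + 0.0154025 = 0.0606785 m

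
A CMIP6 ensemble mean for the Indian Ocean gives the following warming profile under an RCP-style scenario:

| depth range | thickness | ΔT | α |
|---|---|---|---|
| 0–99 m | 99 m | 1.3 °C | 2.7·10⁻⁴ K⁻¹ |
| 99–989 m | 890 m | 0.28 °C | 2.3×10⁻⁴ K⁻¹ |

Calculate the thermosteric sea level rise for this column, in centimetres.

Layer 1: 2.7×10⁻⁴ × 1.3 × 99 = 0.034749 m
2.3×10⁻⁴ × 890 × 0.28 = 0.057316 m
Δh = 0.034749 + 0.057316 = 0.092065 m

9.21 cm of thermosteric rise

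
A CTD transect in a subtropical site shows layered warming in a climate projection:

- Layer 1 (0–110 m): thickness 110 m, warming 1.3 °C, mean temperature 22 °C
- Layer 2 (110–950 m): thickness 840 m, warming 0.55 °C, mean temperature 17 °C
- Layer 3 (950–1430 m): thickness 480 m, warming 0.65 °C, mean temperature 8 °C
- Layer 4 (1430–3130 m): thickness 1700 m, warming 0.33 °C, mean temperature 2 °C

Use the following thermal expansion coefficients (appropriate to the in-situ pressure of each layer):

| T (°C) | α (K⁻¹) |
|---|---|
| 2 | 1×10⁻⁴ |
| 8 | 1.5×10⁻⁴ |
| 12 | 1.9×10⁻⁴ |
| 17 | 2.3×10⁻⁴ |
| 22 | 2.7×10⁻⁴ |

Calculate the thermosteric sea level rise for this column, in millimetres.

Layer 1 at 22 °C → α = 2.7×10⁻⁴ K⁻¹
Layer 2 at 17 °C → α = 2.3×10⁻⁴ K⁻¹
Layer 3 at 8 °C → α = 1.5×10⁻⁴ K⁻¹
Layer 4 at 2 °C → α = 1×10⁻⁴ K⁻¹
Layer 1: 1.3 × 2.7×10⁻⁴ × 110 = 0.03861 m
0.55 × 840 × 2.3×10⁻⁴ = 0.10626 m
Layer 3: 480 × 0.65 × 1.5×10⁻⁴ = 0.04680 m
1430–3130 m: 0.33 × 1700 × 1×10⁻⁴ = 0.05610 m
Δh = 0.03861 + 0.10626 + 0.04680 + 0.05610 = 0.24777 m

250 mm of thermosteric rise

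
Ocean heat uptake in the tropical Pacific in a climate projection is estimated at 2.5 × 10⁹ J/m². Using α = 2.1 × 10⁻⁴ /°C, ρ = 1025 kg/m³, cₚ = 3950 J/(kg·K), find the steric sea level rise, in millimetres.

Δh = αQ/(ρcₚ) = 2.1×10⁻⁴ × 2.5×10⁹ / (1025 × 3950) ≈ 0.12967 m

Δh = 130 mm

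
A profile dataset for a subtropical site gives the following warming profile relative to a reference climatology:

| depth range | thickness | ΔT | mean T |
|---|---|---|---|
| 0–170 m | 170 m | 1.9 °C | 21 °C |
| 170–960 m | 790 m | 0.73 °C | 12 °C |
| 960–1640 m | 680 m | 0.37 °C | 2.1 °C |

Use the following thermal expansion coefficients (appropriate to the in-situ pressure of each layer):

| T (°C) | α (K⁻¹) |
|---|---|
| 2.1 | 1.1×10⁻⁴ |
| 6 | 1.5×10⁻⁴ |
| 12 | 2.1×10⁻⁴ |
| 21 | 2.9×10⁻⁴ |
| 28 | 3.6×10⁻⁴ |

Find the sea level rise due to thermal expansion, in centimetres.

Layer 1 at 21 °C → α = 2.9×10⁻⁴ K⁻¹
Layer 2 at 12 °C → α = 2.1×10⁻⁴ K⁻¹
Layer 3 at 2.1 °C → α = 1.1×10⁻⁴ K⁻¹
0–170 m: 170 × 1.9 × 2.9×10⁻⁴ = 0.09367 m
Layer 2: 0.73 × 790 × 2.1×10⁻⁴ = 0.121107 m
960–1640 m: 680 × 1.1×10⁻⁴ × 0.37 = 0.027676 m
Δh = 0.09367 + 0.121107 + 0.027676 = 0.242453 m

Δh ≈ 24.2 cm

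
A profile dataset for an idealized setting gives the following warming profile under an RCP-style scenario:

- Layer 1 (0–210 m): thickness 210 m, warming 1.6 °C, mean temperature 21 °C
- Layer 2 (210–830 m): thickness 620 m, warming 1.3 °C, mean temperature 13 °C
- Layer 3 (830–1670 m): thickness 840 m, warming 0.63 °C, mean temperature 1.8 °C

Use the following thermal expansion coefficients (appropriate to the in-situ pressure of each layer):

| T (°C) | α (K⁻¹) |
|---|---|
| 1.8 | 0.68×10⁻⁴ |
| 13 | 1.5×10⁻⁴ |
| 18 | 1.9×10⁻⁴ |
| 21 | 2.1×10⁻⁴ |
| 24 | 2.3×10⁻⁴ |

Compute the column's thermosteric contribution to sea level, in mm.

Layer 1 at 21 °C → α = 2.1×10⁻⁴ K⁻¹
Layer 2 at 13 °C → α = 1.5×10⁻⁴ K⁻¹
Layer 3 at 1.8 °C → α = 0.68×10⁻⁴ K⁻¹
210 × 1.6 × 2.1×10⁻⁴ = 0.07056 m
210–830 m: 1.5×10⁻⁴ × 1.3 × 620 = 0.12090 m
830–1670 m: 0.68×10⁻⁴ × 0.63 × 840 = 0.0359856 m
Δh = 0.07056 + 0.12090 + 0.0359856 = 0.2274456 m ≈ 230 mm

about 230 mm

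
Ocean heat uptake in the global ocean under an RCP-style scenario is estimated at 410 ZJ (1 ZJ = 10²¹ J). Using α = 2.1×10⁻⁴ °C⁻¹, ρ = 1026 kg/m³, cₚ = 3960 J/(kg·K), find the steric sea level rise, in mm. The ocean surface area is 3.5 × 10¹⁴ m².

about 60.5 mm

Per unit area: Q = 410×10²¹ / (3.5×10¹⁴) ≈ 1.171×10⁹ J/m²
Δh = αQ/(ρcₚ) = 2.1×10⁻⁴ × 1.171×10⁹ / (1026 × 3960) ≈ 0.060525 m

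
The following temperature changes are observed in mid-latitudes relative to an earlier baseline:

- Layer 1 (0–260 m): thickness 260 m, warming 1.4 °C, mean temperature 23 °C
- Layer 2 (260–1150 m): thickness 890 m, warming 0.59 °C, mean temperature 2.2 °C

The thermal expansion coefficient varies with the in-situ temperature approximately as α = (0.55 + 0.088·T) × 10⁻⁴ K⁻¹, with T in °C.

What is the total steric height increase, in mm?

about 133 mm

Layer 1: α = (0.55 + 0.088×23)×10⁻⁴ = 2.574×10⁻⁴ K⁻¹
Layer 2: α = (0.55 + 0.088×2.2)×10⁻⁴ = 0.7436×10⁻⁴ K⁻¹
260 × 1.4 × 2.574×10⁻⁴ = 0.0936936 m
Layer 2: 0.7436×10⁻⁴ × 0.59 × 890 = 0.039046436 m
Δh = 0.0936936 + 0.039046436 = 0.132740036 m ≈ 133 mm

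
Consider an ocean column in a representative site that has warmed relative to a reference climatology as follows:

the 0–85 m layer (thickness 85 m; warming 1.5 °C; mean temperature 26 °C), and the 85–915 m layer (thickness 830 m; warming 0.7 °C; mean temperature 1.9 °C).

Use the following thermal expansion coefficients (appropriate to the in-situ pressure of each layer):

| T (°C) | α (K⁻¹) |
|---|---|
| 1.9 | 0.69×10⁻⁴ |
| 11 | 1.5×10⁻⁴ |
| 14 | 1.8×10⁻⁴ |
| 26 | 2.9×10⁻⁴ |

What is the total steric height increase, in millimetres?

about 77.1 mm

Layer 1 at 26 °C → α = 2.9×10⁻⁴ K⁻¹
Layer 2 at 1.9 °C → α = 0.69×10⁻⁴ K⁻¹
Layer 1: 1.5 × 85 × 2.9×10⁻⁴ = 0.036975 m
0.7 × 0.69×10⁻⁴ × 830 = 0.040089 m
Δh = 0.036975 + 0.040089 = 0.077064 m ≈ 77.1 mm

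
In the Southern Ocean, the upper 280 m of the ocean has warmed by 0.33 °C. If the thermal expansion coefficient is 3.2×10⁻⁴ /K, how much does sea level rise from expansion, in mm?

Δh = αΔT·H = 3.2×10⁻⁴ × 0.33 × 280 = 0.029568 m

Δh ≈ 29.6 mm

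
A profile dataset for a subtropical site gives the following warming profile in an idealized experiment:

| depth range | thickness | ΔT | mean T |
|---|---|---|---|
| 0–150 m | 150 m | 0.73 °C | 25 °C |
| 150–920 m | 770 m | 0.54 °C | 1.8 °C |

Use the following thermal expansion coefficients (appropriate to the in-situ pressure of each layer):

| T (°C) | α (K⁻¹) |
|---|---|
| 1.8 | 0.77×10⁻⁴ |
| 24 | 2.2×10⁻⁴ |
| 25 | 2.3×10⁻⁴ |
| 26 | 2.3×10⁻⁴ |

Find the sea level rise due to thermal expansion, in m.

0.057 m

Layer 1 at 25 °C → α = 2.3×10⁻⁴ K⁻¹
Layer 2 at 1.8 °C → α = 0.77×10⁻⁴ K⁻¹
0.73 × 150 × 2.3×10⁻⁴ = 0.025185 m
0.77×10⁻⁴ × 770 × 0.54 = 0.0320166 m
Δh = 0.025185 + 0.0320166 = 0.0572016 m ≈ 0.057 m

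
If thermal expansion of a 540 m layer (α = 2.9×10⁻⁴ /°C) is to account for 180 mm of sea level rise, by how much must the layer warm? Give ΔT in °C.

ΔT ≈ 1.1 °C

ΔT = Δh/(αH) = 0.18 / (2.9×10⁻⁴ × 540) ≈ 1.149 °C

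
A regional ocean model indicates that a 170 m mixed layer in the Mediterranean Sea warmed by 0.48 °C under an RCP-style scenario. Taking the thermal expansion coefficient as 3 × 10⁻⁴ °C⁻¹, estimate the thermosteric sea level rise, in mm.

Δh = αΔT·H = 3×10⁻⁴ × 0.48 × 170 = 0.02448 m

Δh = 24.5 mm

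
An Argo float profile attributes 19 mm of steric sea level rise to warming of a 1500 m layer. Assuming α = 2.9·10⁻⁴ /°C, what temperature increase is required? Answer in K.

0.0437 K

ΔT = Δh/(αH) = 0.019 / (2.9×10⁻⁴ × 1500) ≈ 0.04368 K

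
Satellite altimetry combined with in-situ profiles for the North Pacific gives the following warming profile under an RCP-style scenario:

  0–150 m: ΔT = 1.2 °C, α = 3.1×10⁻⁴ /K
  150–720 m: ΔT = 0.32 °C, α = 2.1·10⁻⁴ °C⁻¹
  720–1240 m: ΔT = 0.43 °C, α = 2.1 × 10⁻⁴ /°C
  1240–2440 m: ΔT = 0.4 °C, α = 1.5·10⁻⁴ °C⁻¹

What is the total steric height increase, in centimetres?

Δh = 21.3 cm

1.2 × 3.1×10⁻⁴ × 150 = 0.05580 m
0.32 × 2.1×10⁻⁴ × 570 = 0.038304 m
720–1240 m: 520 × 2.1×10⁻⁴ × 0.43 = 0.046956 m
1200 × 1.5×10⁻⁴ × 0.4 = 0.07200 m
Δh = 0.05580 + 0.038304 + 0.046956 + 0.07200 = 0.21306 m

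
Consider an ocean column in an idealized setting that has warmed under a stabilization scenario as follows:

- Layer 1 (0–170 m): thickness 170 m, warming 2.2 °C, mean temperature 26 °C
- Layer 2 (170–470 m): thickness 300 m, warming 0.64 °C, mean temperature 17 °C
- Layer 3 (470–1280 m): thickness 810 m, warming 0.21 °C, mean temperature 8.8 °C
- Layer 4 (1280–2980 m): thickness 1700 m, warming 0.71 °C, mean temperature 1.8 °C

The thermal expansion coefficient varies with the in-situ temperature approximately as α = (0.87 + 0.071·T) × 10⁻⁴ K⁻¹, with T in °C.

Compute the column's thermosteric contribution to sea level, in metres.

Layer 1: α = (0.87 + 0.071×26)×10⁻⁴ = 2.716×10⁻⁴ K⁻¹
Layer 2: α = (0.87 + 0.071×17)×10⁻⁴ = 2.077×10⁻⁴ K⁻¹
Layer 3: α = (0.87 + 0.071×8.8)×10⁻⁴ = 1.4948×10⁻⁴ K⁻¹
Layer 4: α = (0.87 + 0.071×1.8)×10⁻⁴ = 0.9978×10⁻⁴ K⁻¹
Layer 1: 2.2 × 170 × 2.716×10⁻⁴ = 0.1015784 m
170–470 m: 0.64 × 300 × 2.077×10⁻⁴ = 0.0398784 m
0.21 × 810 × 1.4948×10⁻⁴ = 0.025426548 m
Layer 4: 1700 × 0.9978×10⁻⁴ × 0.71 = 0.12043446 m
Δh = 0.1015784 + 0.0398784 + 0.025426548 + 0.12043446 = 0.287317808 m

0.29 m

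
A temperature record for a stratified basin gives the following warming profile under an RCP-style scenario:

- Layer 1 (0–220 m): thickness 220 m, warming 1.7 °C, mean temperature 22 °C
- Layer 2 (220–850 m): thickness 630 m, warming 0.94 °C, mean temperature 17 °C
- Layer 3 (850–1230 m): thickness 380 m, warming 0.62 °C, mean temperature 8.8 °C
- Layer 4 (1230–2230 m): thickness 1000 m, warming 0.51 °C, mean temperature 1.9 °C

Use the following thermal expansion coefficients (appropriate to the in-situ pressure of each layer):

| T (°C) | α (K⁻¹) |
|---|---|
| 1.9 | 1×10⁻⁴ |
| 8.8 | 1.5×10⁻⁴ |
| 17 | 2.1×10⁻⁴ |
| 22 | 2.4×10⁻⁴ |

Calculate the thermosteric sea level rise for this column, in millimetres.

Δh ≈ 300 mm

Layer 1 at 22 °C → α = 2.4×10⁻⁴ K⁻¹
Layer 2 at 17 °C → α = 2.1×10⁻⁴ K⁻¹
Layer 3 at 8.8 °C → α = 1.5×10⁻⁴ K⁻¹
Layer 4 at 1.9 °C → α = 1×10⁻⁴ K⁻¹
1.7 × 2.4×10⁻⁴ × 220 = 0.08976 m
220–850 m: 0.94 × 630 × 2.1×10⁻⁴ = 0.124362 m
850–1230 m: 1.5×10⁻⁴ × 380 × 0.62 = 0.03534 m
Layer 4: 1000 × 1×10⁻⁴ × 0.51 = 0.05100 m
Δh = 0.08976 + 0.124362 + 0.03534 + 0.05100 = 0.300462 m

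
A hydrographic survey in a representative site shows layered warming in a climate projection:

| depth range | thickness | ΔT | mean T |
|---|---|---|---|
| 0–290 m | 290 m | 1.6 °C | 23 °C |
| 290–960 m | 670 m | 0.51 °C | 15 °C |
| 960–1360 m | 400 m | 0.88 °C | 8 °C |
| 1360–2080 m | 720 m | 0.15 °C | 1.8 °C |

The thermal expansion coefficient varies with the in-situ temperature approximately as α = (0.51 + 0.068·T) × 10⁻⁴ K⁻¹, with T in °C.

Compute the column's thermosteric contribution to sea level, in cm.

Layer 1: α = (0.51 + 0.068×23)×10⁻⁴ = 2.074×10⁻⁴ K⁻¹
Layer 2: α = (0.51 + 0.068×15)×10⁻⁴ = 1.53×10⁻⁴ K⁻¹
Layer 3: α = (0.51 + 0.068×8)×10⁻⁴ = 1.054×10⁻⁴ K⁻¹
Layer 4: α = (0.51 + 0.068×1.8)×10⁻⁴ = 0.6324×10⁻⁴ K⁻¹
Layer 1: 1.6 × 2.074×10⁻⁴ × 290 = 0.0962336 m
Layer 2: 1.53×10⁻⁴ × 0.51 × 670 = 0.0522801 m
960–1360 m: 1.054×10⁻⁴ × 400 × 0.88 = 0.0371008 m
1360–2080 m: 720 × 0.6324×10⁻⁴ × 0.15 = 0.00682992 m
Δh = 0.0962336 + 0.0522801 + 0.0371008 + 0.00682992 = 0.19244442 m

about 19 cm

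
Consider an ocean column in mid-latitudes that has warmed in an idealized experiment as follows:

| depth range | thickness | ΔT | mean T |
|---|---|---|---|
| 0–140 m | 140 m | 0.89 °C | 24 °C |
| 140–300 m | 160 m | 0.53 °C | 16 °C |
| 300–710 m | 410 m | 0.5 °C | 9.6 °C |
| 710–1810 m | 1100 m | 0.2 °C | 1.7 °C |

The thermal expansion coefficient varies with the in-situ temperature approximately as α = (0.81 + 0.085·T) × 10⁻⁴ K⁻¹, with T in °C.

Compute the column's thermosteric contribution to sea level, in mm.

Layer 1: α = (0.81 + 0.085×24)×10⁻⁴ = 2.85×10⁻⁴ K⁻¹
Layer 2: α = (0.81 + 0.085×16)×10⁻⁴ = 2.17×10⁻⁴ K⁻¹
Layer 3: α = (0.81 + 0.085×9.6)×10⁻⁴ = 1.626×10⁻⁴ K⁻¹
Layer 4: α = (0.81 + 0.085×1.7)×10⁻⁴ = 0.9545×10⁻⁴ K⁻¹
0–140 m: 2.85×10⁻⁴ × 0.89 × 140 = 0.035511 m
2.17×10⁻⁴ × 160 × 0.53 = 0.0184016 m
300–710 m: 1.626×10⁻⁴ × 0.5 × 410 = 0.033333 m
710–1810 m: 0.2 × 0.9545×10⁻⁴ × 1100 = 0.020999 m
Δh = 0.035511 + 0.0184016 + 0.033333 + 0.020999 = 0.1082446 m

about 108 mm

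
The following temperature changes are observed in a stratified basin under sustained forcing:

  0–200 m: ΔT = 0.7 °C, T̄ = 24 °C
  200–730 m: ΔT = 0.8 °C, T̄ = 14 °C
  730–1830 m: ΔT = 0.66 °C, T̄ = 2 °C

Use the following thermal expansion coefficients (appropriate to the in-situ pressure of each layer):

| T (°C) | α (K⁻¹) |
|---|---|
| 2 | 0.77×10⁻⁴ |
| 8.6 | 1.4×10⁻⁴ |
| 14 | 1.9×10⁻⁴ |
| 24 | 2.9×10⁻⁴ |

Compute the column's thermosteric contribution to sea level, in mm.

Layer 1 at 24 °C → α = 2.9×10⁻⁴ K⁻¹
Layer 2 at 14 °C → α = 1.9×10⁻⁴ K⁻¹
Layer 3 at 2 °C → α = 0.77×10⁻⁴ K⁻¹
0–200 m: 200 × 2.9×10⁻⁴ × 0.7 = 0.04060 m
Layer 2: 1.9×10⁻⁴ × 0.8 × 530 = 0.08056 m
730–1830 m: 0.66 × 0.77×10⁻⁴ × 1100 = 0.055902 m
Δh = 0.04060 + 0.08056 + 0.055902 = 0.177062 m

Δh ≈ 180 mm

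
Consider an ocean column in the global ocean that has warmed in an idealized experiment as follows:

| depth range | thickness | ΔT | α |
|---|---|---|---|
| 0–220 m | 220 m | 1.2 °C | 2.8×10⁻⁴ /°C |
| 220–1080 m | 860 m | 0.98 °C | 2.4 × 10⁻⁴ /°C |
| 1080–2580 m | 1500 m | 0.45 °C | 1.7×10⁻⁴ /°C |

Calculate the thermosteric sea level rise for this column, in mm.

Δh ≈ 391 mm

1.2 × 220 × 2.8×10⁻⁴ = 0.07392 m
Layer 2: 0.98 × 2.4×10⁻⁴ × 860 = 0.202272 m
Layer 3: 1500 × 0.45 × 1.7×10⁻⁴ = 0.11475 m
Δh = 0.07392 + 0.202272 + 0.11475 = 0.390942 m ≈ 391 mm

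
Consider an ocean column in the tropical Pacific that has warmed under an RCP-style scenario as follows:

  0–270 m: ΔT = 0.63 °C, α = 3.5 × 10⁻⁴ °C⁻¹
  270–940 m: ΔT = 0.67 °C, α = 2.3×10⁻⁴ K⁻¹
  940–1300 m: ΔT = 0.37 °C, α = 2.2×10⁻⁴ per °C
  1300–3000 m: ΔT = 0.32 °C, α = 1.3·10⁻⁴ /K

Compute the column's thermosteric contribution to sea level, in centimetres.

26.3 cm

3.5×10⁻⁴ × 0.63 × 270 = 0.059535 m
670 × 0.67 × 2.3×10⁻⁴ = 0.103247 m
Layer 3: 0.37 × 360 × 2.2×10⁻⁴ = 0.029304 m
1300–3000 m: 0.32 × 1700 × 1.3×10⁻⁴ = 0.07072 m
Δh = 0.059535 + 0.103247 + 0.029304 + 0.07072 = 0.262806 m ≈ 26.3 cm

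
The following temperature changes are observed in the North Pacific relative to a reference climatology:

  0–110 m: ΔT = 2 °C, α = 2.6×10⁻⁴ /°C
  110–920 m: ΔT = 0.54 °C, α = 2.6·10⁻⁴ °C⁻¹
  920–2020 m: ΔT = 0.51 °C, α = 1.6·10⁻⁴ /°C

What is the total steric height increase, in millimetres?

about 261 mm

Layer 1: 2 × 2.6×10⁻⁴ × 110 = 0.05720 m
110–920 m: 2.6×10⁻⁴ × 810 × 0.54 = 0.113724 m
920–2020 m: 0.51 × 1.6×10⁻⁴ × 1100 = 0.08976 m
Δh = 0.05720 + 0.113724 + 0.08976 = 0.260684 m ≈ 261 mm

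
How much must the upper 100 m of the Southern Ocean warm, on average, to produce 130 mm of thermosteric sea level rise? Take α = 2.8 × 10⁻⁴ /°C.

4.64 K

ΔT = Δh/(αH) = 0.13 / (2.8×10⁻⁴ × 100) ≈ 4.643 K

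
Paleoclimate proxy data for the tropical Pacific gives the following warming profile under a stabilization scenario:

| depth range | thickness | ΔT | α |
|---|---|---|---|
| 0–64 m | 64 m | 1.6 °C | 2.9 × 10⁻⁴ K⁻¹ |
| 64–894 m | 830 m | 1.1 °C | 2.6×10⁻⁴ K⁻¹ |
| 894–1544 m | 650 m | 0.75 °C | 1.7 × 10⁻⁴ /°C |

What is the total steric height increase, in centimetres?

2.9×10⁻⁴ × 64 × 1.6 = 0.029696 m
64–894 m: 830 × 1.1 × 2.6×10⁻⁴ = 0.23738 m
894–1544 m: 0.75 × 1.7×10⁻⁴ × 650 = 0.082875 m
Δh = 0.029696 + 0.23738 + 0.082875 = 0.349951 m

35 cm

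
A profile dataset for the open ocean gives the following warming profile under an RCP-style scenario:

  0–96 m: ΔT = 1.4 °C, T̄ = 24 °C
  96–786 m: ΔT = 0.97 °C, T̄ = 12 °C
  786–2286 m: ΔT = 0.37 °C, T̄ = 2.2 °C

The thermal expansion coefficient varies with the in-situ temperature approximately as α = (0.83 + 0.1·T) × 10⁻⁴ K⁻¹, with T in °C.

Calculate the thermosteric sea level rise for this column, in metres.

Layer 1: α = (0.83 + 0.1×24)×10⁻⁴ = 3.23×10⁻⁴ K⁻¹
Layer 2: α = (0.83 + 0.1×12)×10⁻⁴ = 2.03×10⁻⁴ K⁻¹
Layer 3: α = (0.83 + 0.1×2.2)×10⁻⁴ = 1.05×10⁻⁴ K⁻¹
96 × 3.23×10⁻⁴ × 1.4 = 0.0434112 m
2.03×10⁻⁴ × 690 × 0.97 = 0.1358679 m
Layer 3: 0.37 × 1500 × 1.05×10⁻⁴ = 0.058275 m
Δh = 0.0434112 + 0.1358679 + 0.058275 = 0.2375541 m

Δh = 0.24 m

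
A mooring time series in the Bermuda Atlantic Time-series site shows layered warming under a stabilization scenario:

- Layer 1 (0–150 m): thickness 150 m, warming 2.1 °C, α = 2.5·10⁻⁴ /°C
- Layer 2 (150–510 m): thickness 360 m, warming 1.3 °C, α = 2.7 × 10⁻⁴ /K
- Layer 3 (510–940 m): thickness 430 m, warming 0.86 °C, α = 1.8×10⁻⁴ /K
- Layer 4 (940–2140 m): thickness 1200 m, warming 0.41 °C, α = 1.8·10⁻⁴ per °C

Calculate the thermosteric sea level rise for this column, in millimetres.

Layer 1: 2.1 × 150 × 2.5×10⁻⁴ = 0.07875 m
Layer 2: 2.7×10⁻⁴ × 360 × 1.3 = 0.12636 m
510–940 m: 0.86 × 1.8×10⁻⁴ × 430 = 0.066564 m
940–2140 m: 0.41 × 1.8×10⁻⁴ × 1200 = 0.08856 m
Δh = 0.07875 + 0.12636 + 0.066564 + 0.08856 = 0.360234 m

360 mm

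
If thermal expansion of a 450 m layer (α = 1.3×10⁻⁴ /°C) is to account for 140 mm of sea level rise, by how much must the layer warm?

ΔT = Δh/(αH) = 0.14 / (1.3×10⁻⁴ × 450) ≈ 2.393 K

2.39 K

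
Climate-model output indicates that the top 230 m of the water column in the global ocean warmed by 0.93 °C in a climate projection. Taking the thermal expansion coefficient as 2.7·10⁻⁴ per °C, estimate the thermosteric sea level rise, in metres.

Δh = αΔT·H = 2.7×10⁻⁴ × 0.93 × 230 = 0.057753 m

Δh ≈ 0.0578 m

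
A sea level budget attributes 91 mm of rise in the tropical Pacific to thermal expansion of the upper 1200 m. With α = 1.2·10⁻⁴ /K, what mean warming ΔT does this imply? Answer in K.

ΔT = Δh/(αH) = 0.091 / (1.2×10⁻⁴ × 1200) ≈ 0.6319 K

about 0.632 K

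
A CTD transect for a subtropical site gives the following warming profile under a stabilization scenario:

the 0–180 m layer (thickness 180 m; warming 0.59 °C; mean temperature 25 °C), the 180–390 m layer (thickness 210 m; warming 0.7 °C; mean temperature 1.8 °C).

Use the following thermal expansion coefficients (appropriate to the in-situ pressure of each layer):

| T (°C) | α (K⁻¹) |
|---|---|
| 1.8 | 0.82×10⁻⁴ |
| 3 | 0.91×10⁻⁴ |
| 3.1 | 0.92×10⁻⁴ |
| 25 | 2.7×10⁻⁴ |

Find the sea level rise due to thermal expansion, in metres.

Δh = 0.0407 m

Layer 1 at 25 °C → α = 2.7×10⁻⁴ K⁻¹
Layer 2 at 1.8 °C → α = 0.82×10⁻⁴ K⁻¹
0–180 m: 2.7×10⁻⁴ × 0.59 × 180 = 0.028674 m
180–390 m: 210 × 0.7 × 0.82×10⁻⁴ = 0.012054 m
Δh = 0.028674 + 0.012054 = 0.040728 m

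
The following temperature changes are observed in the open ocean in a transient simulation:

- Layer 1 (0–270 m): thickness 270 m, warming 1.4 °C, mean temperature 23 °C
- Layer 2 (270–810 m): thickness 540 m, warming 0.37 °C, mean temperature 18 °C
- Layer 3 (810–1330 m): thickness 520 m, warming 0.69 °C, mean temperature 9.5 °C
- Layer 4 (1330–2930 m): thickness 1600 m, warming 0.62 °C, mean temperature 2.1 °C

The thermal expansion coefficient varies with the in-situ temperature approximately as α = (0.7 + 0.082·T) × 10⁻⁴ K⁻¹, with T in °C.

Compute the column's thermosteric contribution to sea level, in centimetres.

Layer 1: α = (0.7 + 0.082×23)×10⁻⁴ = 2.586×10⁻⁴ K⁻¹
Layer 2: α = (0.7 + 0.082×18)×10⁻⁴ = 2.176×10⁻⁴ K⁻¹
Layer 3: α = (0.7 + 0.082×9.5)×10⁻⁴ = 1.479×10⁻⁴ K⁻¹
Layer 4: α = (0.7 + 0.082×2.1)×10⁻⁴ = 0.8722×10⁻⁴ K⁻¹
0–270 m: 1.4 × 2.586×10⁻⁴ × 270 = 0.0977508 m
270–810 m: 2.176×10⁻⁴ × 540 × 0.37 = 0.04347648 m
0.69 × 1.479×10⁻⁴ × 520 = 0.05306652 m
1600 × 0.8722×10⁻⁴ × 0.62 = 0.08652224 m
Δh = 0.0977508 + 0.04347648 + 0.05306652 + 0.08652224 = 0.28081604 m ≈ 28.1 cm

Δh ≈ 28.1 cm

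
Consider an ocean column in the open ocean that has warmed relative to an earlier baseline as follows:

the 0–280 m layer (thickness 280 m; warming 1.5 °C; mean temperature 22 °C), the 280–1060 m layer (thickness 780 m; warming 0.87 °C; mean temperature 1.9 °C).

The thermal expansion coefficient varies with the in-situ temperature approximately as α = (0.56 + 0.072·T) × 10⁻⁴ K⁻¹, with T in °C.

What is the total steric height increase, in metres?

Layer 1: α = (0.56 + 0.072×22)×10⁻⁴ = 2.144×10⁻⁴ K⁻¹
Layer 2: α = (0.56 + 0.072×1.9)×10⁻⁴ = 0.6968×10⁻⁴ K⁻¹
0–280 m: 2.144×10⁻⁴ × 280 × 1.5 = 0.090048 m
780 × 0.6968×10⁻⁴ × 0.87 = 0.047284848 m
Δh = 0.090048 + 0.047284848 = 0.137332848 m ≈ 0.137 m

about 0.137 m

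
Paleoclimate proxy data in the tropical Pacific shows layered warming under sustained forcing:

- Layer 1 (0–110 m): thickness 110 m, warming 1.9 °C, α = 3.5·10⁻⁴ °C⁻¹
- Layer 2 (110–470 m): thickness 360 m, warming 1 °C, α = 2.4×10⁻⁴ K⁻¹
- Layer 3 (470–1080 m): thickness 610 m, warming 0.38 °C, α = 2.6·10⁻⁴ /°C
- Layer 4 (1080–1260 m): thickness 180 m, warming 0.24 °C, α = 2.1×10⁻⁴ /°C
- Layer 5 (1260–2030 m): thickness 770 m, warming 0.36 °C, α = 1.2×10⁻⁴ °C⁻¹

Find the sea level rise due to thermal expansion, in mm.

0–110 m: 3.5×10⁻⁴ × 110 × 1.9 = 0.07315 m
110–470 m: 360 × 1 × 2.4×10⁻⁴ = 0.08640 m
Layer 3: 2.6×10⁻⁴ × 0.38 × 610 = 0.060268 m
Layer 4: 0.24 × 2.1×10⁻⁴ × 180 = 0.009072 m
0.36 × 1.2×10⁻⁴ × 770 = 0.033264 m
Δh = 0.07315 + 0.08640 + 0.060268 + 0.009072 + 0.033264 = 0.262154 m

Δh ≈ 262 mm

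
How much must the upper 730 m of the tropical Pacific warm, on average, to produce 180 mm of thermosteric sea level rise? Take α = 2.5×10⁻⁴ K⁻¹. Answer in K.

ΔT ≈ 0.986 K

ΔT = Δh/(αH) = 0.18 / (2.5×10⁻⁴ × 730) ≈ 0.9863 K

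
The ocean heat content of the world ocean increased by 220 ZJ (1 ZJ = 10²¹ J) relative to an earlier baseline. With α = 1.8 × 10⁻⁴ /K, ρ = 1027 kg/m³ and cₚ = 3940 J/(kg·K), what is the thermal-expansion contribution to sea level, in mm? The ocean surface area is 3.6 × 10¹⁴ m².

Per unit area: Q = 220×10²¹ / (3.6×10¹⁴) ≈ 6.111×10⁸ J/m²
Δh = αQ/(ρcₚ) = 1.8×10⁻⁴ × 6.111×10⁸ / (1027 × 3940) ≈ 0.027184 m

27.2 mm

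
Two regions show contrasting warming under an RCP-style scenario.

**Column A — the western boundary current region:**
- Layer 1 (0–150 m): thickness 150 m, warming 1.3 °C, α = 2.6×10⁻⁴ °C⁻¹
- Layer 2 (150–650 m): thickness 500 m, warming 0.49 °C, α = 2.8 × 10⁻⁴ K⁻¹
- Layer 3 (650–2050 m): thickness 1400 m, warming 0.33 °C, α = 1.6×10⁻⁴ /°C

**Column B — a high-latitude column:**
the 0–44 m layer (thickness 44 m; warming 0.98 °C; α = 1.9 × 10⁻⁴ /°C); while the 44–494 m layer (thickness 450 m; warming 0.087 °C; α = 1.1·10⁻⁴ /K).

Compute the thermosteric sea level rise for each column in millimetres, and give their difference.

A: 193 mm; B: 12.5 mm; difference 181 mm

A 1.3 × 150 × 2.6×10⁻⁴ = 0.05070 m
A 150–650 m: 0.49 × 500 × 2.8×10⁻⁴ = 0.06860 m
A 650–2050 m: 0.33 × 1.6×10⁻⁴ × 1400 = 0.07392 m
A total: 0.19322 m
B 0.98 × 1.9×10⁻⁴ × 44 = 0.0081928 m
B 44–494 m: 0.087 × 450 × 1.1×10⁻⁴ = 0.0043065 m
B total: 0.0124993 m
Difference: 0.19322 − 0.0124993 = 0.1807207 m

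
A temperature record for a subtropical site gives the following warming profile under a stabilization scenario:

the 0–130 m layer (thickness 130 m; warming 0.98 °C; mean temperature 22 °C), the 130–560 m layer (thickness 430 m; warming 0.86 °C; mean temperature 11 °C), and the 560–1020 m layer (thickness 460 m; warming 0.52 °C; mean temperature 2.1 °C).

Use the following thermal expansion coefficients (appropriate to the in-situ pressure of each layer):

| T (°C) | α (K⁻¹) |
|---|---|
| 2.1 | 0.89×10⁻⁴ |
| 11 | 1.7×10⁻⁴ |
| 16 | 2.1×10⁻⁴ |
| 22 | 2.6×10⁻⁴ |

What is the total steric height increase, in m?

0.12 m of thermosteric rise

Layer 1 at 22 °C → α = 2.6×10⁻⁴ K⁻¹
Layer 2 at 11 °C → α = 1.7×10⁻⁴ K⁻¹
Layer 3 at 2.1 °C → α = 0.89×10⁻⁴ K⁻¹
0–130 m: 130 × 2.6×10⁻⁴ × 0.98 = 0.033124 m
1.7×10⁻⁴ × 430 × 0.86 = 0.062866 m
0.89×10⁻⁴ × 460 × 0.52 = 0.0212888 m
Δh = 0.033124 + 0.062866 + 0.0212888 = 0.1172788 m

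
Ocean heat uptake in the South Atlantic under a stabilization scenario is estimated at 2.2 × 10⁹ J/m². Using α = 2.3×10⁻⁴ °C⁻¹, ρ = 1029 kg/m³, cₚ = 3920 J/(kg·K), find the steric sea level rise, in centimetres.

Δh = 12.5 cm

Δh = αQ/(ρcₚ) = 2.3×10⁻⁴ × 2.2×10⁹ / (1029 × 3920) ≈ 0.12544 m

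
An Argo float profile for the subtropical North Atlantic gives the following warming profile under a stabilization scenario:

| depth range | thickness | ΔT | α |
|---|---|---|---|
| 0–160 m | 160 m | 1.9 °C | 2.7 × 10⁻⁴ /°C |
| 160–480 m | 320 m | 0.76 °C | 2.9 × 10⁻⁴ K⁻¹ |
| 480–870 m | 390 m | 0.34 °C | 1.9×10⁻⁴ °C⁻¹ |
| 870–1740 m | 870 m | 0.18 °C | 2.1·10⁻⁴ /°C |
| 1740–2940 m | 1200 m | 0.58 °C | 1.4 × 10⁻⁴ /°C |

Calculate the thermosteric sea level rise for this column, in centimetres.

0–160 m: 1.9 × 2.7×10⁻⁴ × 160 = 0.08208 m
Layer 2: 320 × 2.9×10⁻⁴ × 0.76 = 0.070528 m
390 × 1.9×10⁻⁴ × 0.34 = 0.025194 m
870–1740 m: 870 × 0.18 × 2.1×10⁻⁴ = 0.032886 m
1200 × 0.58 × 1.4×10⁻⁴ = 0.09744 m
Δh = 0.08208 + 0.070528 + 0.025194 + 0.032886 + 0.09744 = 0.308128 m ≈ 30.8 cm

30.8 cm of thermosteric rise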